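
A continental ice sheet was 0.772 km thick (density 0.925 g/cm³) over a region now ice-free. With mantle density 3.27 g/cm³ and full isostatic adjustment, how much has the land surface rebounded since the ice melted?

Removing the load lets mantle flow back in; uplift u satisfies ρ_ice t = ρ_m u.
u = t ρ_ice/ρ_m = 0.772 km × 0.925/3.27 = 0.218 km.

0.218 km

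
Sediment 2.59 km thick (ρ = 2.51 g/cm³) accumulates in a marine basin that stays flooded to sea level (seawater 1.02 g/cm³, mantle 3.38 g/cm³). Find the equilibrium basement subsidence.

1.64 km

Submarine loading: the sediment displaces seawater, and the subsidence is in turn flooded, so s (ρ_m − ρ_w) = t (ρ_sed − ρ_w).
s = 2.59 km × (2.51 − 1.02) / (3.38 − 1.02) = 1.64 km.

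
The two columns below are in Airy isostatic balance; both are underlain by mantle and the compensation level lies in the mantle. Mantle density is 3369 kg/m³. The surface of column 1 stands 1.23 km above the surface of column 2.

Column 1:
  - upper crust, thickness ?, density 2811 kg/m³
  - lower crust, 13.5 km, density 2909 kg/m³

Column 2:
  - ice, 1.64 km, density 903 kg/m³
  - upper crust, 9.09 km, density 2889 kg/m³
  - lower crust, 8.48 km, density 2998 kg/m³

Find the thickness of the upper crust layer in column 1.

Take the compensation level at the base of the deeper column (depth z_c below the surface of column 1) and equate Σ ρ_i t_i down to z_c; mantle fills any gap and the z_c terms cancel.
Column 1: x×2811 + 13.5×2909 + (z_c − 13.5 − x)×3369
Column 2: 1.23×0 + 1.64×903 + 9.09×2889 + 8.48×2998 + (z_c − 1.23 − 19.21)×3369
The z_c×3369 term appears on both sides and cancels. Collect the known terms of each column as K = Σ(ρt)_known − 3369 × (depth of known layers): K_1 = 39271.5 − 3369×13.5 = −6210; K_2 = 53164.97 − 3369×(1.23 + 19.21) = −15697.39.
Balance: K_1 − x×(3369 − 2811) = K_2, so x = (K_1 − K_2)/(3369 − 2811) = 9487.39/558 = 17 km.

17 km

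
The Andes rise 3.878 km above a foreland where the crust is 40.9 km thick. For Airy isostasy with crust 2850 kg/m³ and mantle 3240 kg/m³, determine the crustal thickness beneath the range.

73.1 km

Root depth r = h ρ_c / (ρ_m − ρ_c) = 3.878 km × 2850 / 390 = 28.34 km.
Total thickness = T + h + r = 40.9 km + 3.878 km + 28.34 km = 73.1 km.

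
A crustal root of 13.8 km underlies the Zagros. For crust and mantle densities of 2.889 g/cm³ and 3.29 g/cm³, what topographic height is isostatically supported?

For local isostatic compensation: ρ_c h = (ρ_m − ρ_c) r.
h = r (ρ_m − ρ_c) / ρ_c = 13.8 km × (3.29 − 2.889) / 2.889 = 1.92 km.

1.92 km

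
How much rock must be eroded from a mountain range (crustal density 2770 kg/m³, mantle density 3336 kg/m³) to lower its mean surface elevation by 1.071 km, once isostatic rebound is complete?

Net drop Δ = e − u = e − e ρ_c/ρ_m = e (ρ_m − ρ_c)/ρ_m.
e = Δ ρ_m/(ρ_m − ρ_c) = 1.071 km × 3336/566 = 6.31 km.

6.31 km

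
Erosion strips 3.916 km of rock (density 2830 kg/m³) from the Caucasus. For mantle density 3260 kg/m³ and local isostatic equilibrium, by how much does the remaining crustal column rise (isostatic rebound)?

Unloading: uplift u = e ρ_c/ρ_m = 3.916 km × 2830/3260 = 3.4 km.

3.4 km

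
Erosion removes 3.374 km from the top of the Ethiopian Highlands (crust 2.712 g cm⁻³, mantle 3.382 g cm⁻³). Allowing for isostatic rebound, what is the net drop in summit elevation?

Rebound u = e ρ_c/ρ_m = 3.374 km × 2.712/3.382 = 2.706 km.
Net surface drop = e − u = 3.374 km − 2.706 km = e (ρ_m − ρ_c)/ρ_m = 0.668 km.

0.668 km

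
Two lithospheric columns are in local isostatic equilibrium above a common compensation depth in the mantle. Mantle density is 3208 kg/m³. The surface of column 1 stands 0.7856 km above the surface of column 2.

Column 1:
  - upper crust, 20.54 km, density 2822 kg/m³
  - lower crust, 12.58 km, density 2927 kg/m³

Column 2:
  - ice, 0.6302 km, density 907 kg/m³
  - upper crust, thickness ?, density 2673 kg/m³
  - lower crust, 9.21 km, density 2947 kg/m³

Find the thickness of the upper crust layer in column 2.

Take the compensation level at the base of the deeper column (depth z_c below the surface of column 1) and equate Σ ρ_i t_i down to z_c; mantle fills any gap and the z_c terms cancel.
Column 1: 20.54×2822 + 12.58×2927 + (z_c − 33.12)×3208
Column 2: 0.7856×0 + 0.6302×907 + x×2673 + 9.21×2947 + (z_c − 0.7856 − 9.8402 − x)×3208
The z_c×3208 term appears on both sides and cancels. Collect the known terms of each column as K = Σ(ρt)_known − 3208 × (depth of known layers): K_1 = 94785.54 − 3208×33.12 = −11463.42; K_2 = 27713.4614 − 3208×(0.7856 + 9.8402) = −6374.105.
Balance: K_1 = K_2 − x×(3208 − 2673), so x = (K_2 − K_1)/(3208 − 2673) = 5089.31/535 = 9.51 km.

9.51 km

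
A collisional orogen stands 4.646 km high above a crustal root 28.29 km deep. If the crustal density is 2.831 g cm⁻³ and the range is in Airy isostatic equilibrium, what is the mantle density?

3.3 g cm⁻³

Airy balance: ρ_c h = (ρ_m − ρ_c) r → ρ_m = ρ_c (1 + h/r).
ρ_m = 2.831 × (1 + 4.646 km/28.29 km) = 3.3 g cm⁻³.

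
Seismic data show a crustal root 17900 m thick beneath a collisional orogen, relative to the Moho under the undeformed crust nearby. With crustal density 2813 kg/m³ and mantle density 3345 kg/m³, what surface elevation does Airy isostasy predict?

3390 m

For local isostatic compensation: ρ_c h = (ρ_m − ρ_c) r.
h = r (ρ_m − ρ_c) / ρ_c = 17900 m × (3345 − 2813) / 2813 = 3390 m.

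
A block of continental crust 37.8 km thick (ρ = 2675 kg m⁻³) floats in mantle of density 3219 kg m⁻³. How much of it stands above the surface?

Floating equilibrium: submerged depth d = t ρ_obj/ρ_fluid = 37.8 km × 2675/3219 = 31.41 km.
Freeboard = t − d = 37.8 km − 31.41 km = 6.39 km.

6.39 km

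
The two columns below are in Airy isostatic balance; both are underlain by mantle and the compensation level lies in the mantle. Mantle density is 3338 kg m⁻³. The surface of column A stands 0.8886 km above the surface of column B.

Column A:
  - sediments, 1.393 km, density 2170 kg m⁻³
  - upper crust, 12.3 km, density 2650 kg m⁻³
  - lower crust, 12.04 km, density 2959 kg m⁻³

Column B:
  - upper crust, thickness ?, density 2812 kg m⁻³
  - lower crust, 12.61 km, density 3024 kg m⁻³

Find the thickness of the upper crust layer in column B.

14.7 km

Take the compensation level at the base of the deeper column (depth z_c below the surface of column A) and equate Σ ρ_i t_i down to z_c; mantle fills any gap and the z_c terms cancel.
Column A: 1.393×2170 + 12.3×2650 + 12.04×2959 + (z_c − 25.733)×3338
Column B: 0.8886×0 + x×2812 + 12.61×3024 + (z_c − 0.8886 − 12.61 − x)×3338
The z_c×3338 term appears on both sides and cancels. Collect the known terms of each column as K = Σ(ρt)_known − 3338 × (depth of known layers): K_A = 71244.17 − 3338×25.733 = −14652.584; K_B = 38132.64 − 3338×(0.8886 + 12.61) = −6925.6868.
Balance: K_A = K_B − x×(3338 − 2812), so x = (K_B − K_A)/(3338 − 2812) = 7726.9/526 = 14.7 km.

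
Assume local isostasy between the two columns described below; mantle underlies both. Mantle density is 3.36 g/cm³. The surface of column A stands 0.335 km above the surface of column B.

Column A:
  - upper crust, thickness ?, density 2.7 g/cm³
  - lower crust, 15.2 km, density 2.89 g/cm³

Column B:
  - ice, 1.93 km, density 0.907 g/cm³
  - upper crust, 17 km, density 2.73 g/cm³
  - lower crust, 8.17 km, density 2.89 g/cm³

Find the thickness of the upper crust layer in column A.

Take the compensation level at the base of the deeper column (depth z_c below the surface of column A) and equate Σ ρ_i t_i down to z_c; mantle fills any gap and the z_c terms cancel.
Column A: x×2.7 + 15.2×2.89 + (z_c − 15.2 − x)×3.36
Column B: 0.335×0 + 1.93×0.907 + 17×2.73 + 8.17×2.89 + (z_c − 0.335 − 27.1)×3.36
The z_c×3.36 term appears on both sides and cancels. Collect the known terms of each column as K = Σ(ρt)_known − 3.36 × (depth of known layers): K_A = 43.928 − 3.36×15.2 = −7.144; K_B = 71.77181 − 3.36×(0.335 + 27.1) = −20.40979.
Balance: K_A − x×(3.36 − 2.7) = K_B, so x = (K_A − K_B)/(3.36 − 2.7) = 13.2658/0.66 = 20.1 km.

20.1 km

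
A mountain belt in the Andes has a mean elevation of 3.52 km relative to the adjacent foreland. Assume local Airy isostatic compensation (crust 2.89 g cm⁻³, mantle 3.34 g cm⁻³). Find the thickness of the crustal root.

For local isostatic compensation: the weight of the topography is balanced by the buoyancy of the root, ρ_c h = (ρ_m − ρ_c) r.
r = h · ρ_c / (ρ_m − ρ_c) = 3.52 km × 2.89 / (3.34 − 2.89) = 22.6 km.

22.6 km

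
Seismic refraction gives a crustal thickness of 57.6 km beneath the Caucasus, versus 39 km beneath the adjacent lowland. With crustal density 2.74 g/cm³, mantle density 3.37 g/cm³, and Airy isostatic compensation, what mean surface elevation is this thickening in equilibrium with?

Excess crust Δ = 57.6 km − 39 km = 18.6 km, split between elevation h and root r with h + r = Δ.
Airy balance ρ_c h = (ρ_m − ρ_c) r gives r = h ρ_c/(ρ_m − ρ_c), so h (1 + ρ_c/(ρ_m − ρ_c)) = Δ, i.e. h = Δ (ρ_m − ρ_c)/ρ_m.
h = 18.6 km × 0.63/3.37 = 3.48 km.

3.48 km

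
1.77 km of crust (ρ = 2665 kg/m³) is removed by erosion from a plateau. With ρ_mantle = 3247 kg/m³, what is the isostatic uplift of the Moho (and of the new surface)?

Unloading: uplift u = e ρ_c/ρ_m = 1.77 km × 2665/3247 = 1.45 km.

1.45 km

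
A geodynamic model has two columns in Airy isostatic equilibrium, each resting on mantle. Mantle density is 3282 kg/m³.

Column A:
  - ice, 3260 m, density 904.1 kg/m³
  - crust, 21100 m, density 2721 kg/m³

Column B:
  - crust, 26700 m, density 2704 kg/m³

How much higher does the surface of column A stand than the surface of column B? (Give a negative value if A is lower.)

1270 m

For any compensation level in the mantle, the mantle terms cancel and isostasy reduces to e = (Σt_A − Σt_B) − (Σ(ρt)_A − Σ(ρt)_B) / ρ_m.
Σt_A = 24360 m; Σt_B = 26700 m; Σ(ρt)_A = 60360466; Σ(ρt)_B = 72196800 (in m·kg/m³).
e = (24360 − 26700) − (60360466 − 72196800) / 3282 = 1270 m.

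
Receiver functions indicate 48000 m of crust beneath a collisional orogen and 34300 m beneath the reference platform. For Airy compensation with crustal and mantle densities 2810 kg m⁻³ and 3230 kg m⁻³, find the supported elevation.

Excess crust Δ = 48000 m − 34300 m = 13700 m, split between elevation h and root r with h + r = Δ.
Airy balance ρ_c h = (ρ_m − ρ_c) r gives r = h ρ_c/(ρ_m − ρ_c), so h (1 + ρ_c/(ρ_m − ρ_c)) = Δ, i.e. h = Δ (ρ_m − ρ_c)/ρ_m.
h = 13700 m × 420/3230 = 1780 m.

1780 m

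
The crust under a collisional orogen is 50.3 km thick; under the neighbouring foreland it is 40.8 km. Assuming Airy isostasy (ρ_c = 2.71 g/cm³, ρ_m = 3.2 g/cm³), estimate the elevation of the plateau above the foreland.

1.45 km

Excess crust Δ = 50.3 km − 40.8 km = 9.5 km, split between elevation h and root r with h + r = Δ.
Airy balance ρ_c h = (ρ_m − ρ_c) r gives r = h ρ_c/(ρ_m − ρ_c), so h (1 + ρ_c/(ρ_m − ρ_c)) = Δ, i.e. h = Δ (ρ_m − ρ_c)/ρ_m.
h = 9.5 km × 0.49/3.2 = 1.45 km.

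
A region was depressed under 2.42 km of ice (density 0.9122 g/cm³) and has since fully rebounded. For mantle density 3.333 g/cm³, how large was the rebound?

Removing the load lets mantle flow back in; uplift u satisfies ρ_ice t = ρ_m u.
u = t ρ_ice/ρ_m = 2.42 km × 0.9122/3.333 = 0.662 km.

0.662 km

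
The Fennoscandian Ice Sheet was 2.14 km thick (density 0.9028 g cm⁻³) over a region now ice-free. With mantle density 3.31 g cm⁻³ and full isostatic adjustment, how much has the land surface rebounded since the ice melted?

Removing the load lets mantle flow back in; uplift u satisfies ρ_ice t = ρ_m u.
u = t ρ_ice/ρ_m = 2.14 km × 0.9028/3.31 = 0.584 km.

0.584 km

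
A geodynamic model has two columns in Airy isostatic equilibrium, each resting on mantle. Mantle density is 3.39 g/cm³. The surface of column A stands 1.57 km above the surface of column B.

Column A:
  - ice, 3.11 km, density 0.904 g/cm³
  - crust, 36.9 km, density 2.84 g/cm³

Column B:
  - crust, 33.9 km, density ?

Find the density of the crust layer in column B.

Take the compensation level at the base of the deeper column (depth z_c below the surface of column A) and equate Σ ρ_i t_i down to z_c; mantle fills any gap and the z_c terms cancel.
Column A: 3.11×0.904 + 36.9×2.84 + (z_c − 40.01)×3.39
Column B: 1.57×0 + 33.9×ρ + (z_c − 1.57 − 33.9)×3.39
The z_c×3.39 term appears on both sides and cancels. Collect the known terms of each column as K = Σ(ρt)_known − 3.39 × (depth of known layers): K_A = 107.60744 − 3.39×40.01 = −28.02646; K_B = 0 − 3.39×(1.57 + 33.9) = −120.2433.
Balance: K_A = K_B + 33.9×ρ, so ρ = (K_A − K_B)/33.9 = 92.2168/33.9 = 2.72 g/cm³.

2.72 g/cm³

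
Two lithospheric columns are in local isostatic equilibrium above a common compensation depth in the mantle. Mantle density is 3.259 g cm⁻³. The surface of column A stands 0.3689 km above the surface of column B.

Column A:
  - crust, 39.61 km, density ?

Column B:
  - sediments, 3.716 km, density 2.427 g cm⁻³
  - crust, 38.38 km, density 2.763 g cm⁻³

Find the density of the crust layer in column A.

Take the compensation level at the base of the deeper column (depth z_c below the surface of column A) and equate Σ ρ_i t_i down to z_c; mantle fills any gap and the z_c terms cancel.
Column A: 39.61×ρ + (z_c − 39.61)×3.259
Column B: 0.3689×0 + 3.716×2.427 + 38.38×2.763 + (z_c − 0.3689 − 42.096)×3.259
The z_c×3.259 term appears on both sides and cancels. Collect the known terms of each column as K = Σ(ρt)_known − 3.259 × (depth of known layers): K_A = 0 − 3.259×39.61 = −129.08899; K_B = 115.062672 − 3.259×(0.3689 + 42.096) = −23.3304371.
Balance: K_A + 39.61×ρ = K_B, so ρ = (K_B − K_A)/39.61 = 105.759/39.61 = 2.67 g cm⁻³.

2.67 g cm⁻³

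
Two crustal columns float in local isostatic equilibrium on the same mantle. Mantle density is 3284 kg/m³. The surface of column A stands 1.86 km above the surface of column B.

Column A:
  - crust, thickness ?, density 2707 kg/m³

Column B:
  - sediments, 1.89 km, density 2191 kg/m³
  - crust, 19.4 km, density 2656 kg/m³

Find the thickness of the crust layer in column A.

Take the compensation level at the base of the deeper column (depth z_c below the surface of column A) and equate Σ ρ_i t_i down to z_c; mantle fills any gap and the z_c terms cancel.
Column A: x×2707 + (z_c − 0 − x)×3284
Column B: 1.86×0 + 1.89×2191 + 19.4×2656 + (z_c − 1.86 − 21.29)×3284
The z_c×3284 term appears on both sides and cancels. Collect the known terms of each column as K = Σ(ρt)_known − 3284 × (depth of known layers): K_A = 0 − 3284×0 = 0; K_B = 55667.39 − 3284×(1.86 + 21.29) = −20357.21.
Balance: K_A − x×(3284 − 2707) = K_B, so x = (K_A − K_B)/(3284 − 2707) = 20357.2/577 = 35.3 km.

35.3 km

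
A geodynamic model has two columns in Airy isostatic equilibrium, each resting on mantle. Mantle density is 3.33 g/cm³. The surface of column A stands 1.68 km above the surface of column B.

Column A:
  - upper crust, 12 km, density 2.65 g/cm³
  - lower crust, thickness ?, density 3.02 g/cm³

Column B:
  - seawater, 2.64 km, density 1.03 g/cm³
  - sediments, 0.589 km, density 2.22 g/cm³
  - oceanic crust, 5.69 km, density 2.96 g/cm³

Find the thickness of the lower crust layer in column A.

20.2 km

Take the compensation level at the base of the deeper column (depth z_c below the surface of column A) and equate Σ ρ_i t_i down to z_c; mantle fills any gap and the z_c terms cancel.
Column A: 12×2.65 + x×3.02 + (z_c − 12 − x)×3.33
Column B: 1.68×0 + 2.64×1.03 + 0.589×2.22 + 5.69×2.96 + (z_c − 1.68 − 8.919)×3.33
The z_c×3.33 term appears on both sides and cancels. Collect the known terms of each column as K = Σ(ρt)_known − 3.33 × (depth of known layers): K_A = 31.8 − 3.33×12 = −8.16; K_B = 20.86918 − 3.33×(1.68 + 8.919) = −14.42549.
Balance: K_A − x×(3.33 − 3.02) = K_B, so x = (K_A − K_B)/(3.33 − 3.02) = 6.26549/0.31 = 20.2 km.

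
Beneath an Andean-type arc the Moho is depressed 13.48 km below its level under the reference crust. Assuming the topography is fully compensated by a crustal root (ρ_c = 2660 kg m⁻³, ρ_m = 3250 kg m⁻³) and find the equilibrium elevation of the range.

For local isostatic compensation: ρ_c h = (ρ_m − ρ_c) r.
h = r (ρ_m − ρ_c) / ρ_c = 13.48 km × (3250 − 2660) / 2660 = 2.99 km.

2.99 km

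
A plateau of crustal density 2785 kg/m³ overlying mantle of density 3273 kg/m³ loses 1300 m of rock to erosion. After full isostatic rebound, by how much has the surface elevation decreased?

Rebound u = e ρ_c/ρ_m = 1300 m × 2785/3273 = 1106 m.
Net surface drop = e − u = 1300 m − 1106 m = e (ρ_m − ρ_c)/ρ_m = 194 m.

194 m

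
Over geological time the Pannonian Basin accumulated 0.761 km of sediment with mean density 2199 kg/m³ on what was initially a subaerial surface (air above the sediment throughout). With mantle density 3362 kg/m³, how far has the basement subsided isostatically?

Subaerial load: s = t ρ_sed / ρ_m = 0.761 km × 2199/3362 = 0.498 km.

0.498 km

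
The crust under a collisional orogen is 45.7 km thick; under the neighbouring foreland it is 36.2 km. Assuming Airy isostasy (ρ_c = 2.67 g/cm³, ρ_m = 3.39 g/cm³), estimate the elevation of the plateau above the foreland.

Excess crust Δ = 45.7 km − 36.2 km = 9.5 km, split between elevation h and root r with h + r = Δ.
Airy balance ρ_c h = (ρ_m − ρ_c) r gives r = h ρ_c/(ρ_m − ρ_c), so h (1 + ρ_c/(ρ_m − ρ_c)) = Δ, i.e. h = Δ (ρ_m − ρ_c)/ρ_m.
h = 9.5 km × 0.72/3.39 = 2.02 km.

2.02 km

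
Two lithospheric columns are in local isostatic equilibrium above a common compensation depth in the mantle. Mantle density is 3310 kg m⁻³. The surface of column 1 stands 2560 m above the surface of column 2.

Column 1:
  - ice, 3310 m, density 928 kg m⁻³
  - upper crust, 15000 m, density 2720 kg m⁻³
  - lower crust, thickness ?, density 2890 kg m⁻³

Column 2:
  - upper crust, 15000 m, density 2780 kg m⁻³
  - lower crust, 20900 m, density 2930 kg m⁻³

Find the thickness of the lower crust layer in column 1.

18200 m

Take the compensation level at the base of the deeper column (depth z_c below the surface of column 1) and equate Σ ρ_i t_i down to z_c; mantle fills any gap and the z_c terms cancel.
Column 1: 3310×928 + 15000×2720 + x×2890 + (z_c − 18310 − x)×3310
Column 2: 2560×0 + 15000×2780 + 20900×2930 + (z_c − 2560 − 35900)×3310
The z_c×3310 term appears on both sides and cancels. Collect the known terms of each column as K = Σ(ρt)_known − 3310 × (depth of known layers): K_1 = 43871680 − 3310×18310 = −16734420; K_2 = 102937000 − 3310×(2560 + 35900) = −24365600.
Balance: K_1 − x×(3310 − 2890) = K_2, so x = (K_1 − K_2)/(3310 − 2890) = 7631180/420 = 18200 m.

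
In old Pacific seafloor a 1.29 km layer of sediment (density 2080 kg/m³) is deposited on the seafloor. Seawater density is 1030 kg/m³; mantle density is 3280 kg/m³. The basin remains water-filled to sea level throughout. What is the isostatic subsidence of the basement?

0.602 km

Submarine loading: the sediment displaces seawater, and the subsidence is in turn flooded, so s (ρ_m − ρ_w) = t (ρ_sed − ρ_w).
s = 1.29 km × (2080 − 1030) / (3280 − 1030) = 0.602 km.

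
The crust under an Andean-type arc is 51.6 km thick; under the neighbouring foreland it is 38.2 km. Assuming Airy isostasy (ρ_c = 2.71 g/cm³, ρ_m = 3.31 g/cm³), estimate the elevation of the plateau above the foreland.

Excess crust Δ = 51.6 km − 38.2 km = 13.4 km, split between elevation h and root r with h + r = Δ.
Airy balance ρ_c h = (ρ_m − ρ_c) r gives r = h ρ_c/(ρ_m − ρ_c), so h (1 + ρ_c/(ρ_m − ρ_c)) = Δ, i.e. h = Δ (ρ_m − ρ_c)/ρ_m.
h = 13.4 km × 0.6/3.31 = 2.43 km.

2.43 km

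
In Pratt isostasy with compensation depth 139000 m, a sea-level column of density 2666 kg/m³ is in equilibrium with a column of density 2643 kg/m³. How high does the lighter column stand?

1210 m

ρ_ref D = ρ (D + h) → h = D (ρ_ref − ρ)/ρ.
h = 139000 m × (2666 − 2643)/2643 = 1210 m.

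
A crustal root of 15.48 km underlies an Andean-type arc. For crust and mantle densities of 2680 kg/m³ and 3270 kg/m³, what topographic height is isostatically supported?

3.41 km

Isostatic balance requires: ρ_c h = (ρ_m − ρ_c) r.
h = r (ρ_m − ρ_c) / ρ_c = 15.48 km × (3270 − 2680) / 2680 = 3.41 km.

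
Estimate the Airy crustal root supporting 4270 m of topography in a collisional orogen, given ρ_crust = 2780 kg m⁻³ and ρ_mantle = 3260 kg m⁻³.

By Archimedes' principle applied to the lithosphere: the weight of the topography is balanced by the buoyancy of the root, ρ_c h = (ρ_m − ρ_c) r.
r = h · ρ_c / (ρ_m − ρ_c) = 4270 m × 2780 / (3260 − 2780) = 24700 m.

24700 m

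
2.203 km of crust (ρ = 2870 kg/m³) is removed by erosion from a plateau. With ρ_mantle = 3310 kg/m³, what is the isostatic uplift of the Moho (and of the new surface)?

1.91 km

Unloading: uplift u = e ρ_c/ρ_m = 2.203 km × 2870/3310 = 1.91 km.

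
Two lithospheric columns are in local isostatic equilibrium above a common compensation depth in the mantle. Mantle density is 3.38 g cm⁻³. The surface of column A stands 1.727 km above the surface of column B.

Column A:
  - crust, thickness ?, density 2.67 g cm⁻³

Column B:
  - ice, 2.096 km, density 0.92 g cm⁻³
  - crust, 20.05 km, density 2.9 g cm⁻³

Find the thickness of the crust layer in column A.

29 km

Take the compensation level at the base of the deeper column (depth z_c below the surface of column A) and equate Σ ρ_i t_i down to z_c; mantle fills any gap and the z_c terms cancel.
Column A: x×2.67 + (z_c − 0 − x)×3.38
Column B: 1.727×0 + 2.096×0.92 + 20.05×2.9 + (z_c − 1.727 − 22.146)×3.38
The z_c×3.38 term appears on both sides and cancels. Collect the known terms of each column as K = Σ(ρt)_known − 3.38 × (depth of known layers): K_A = 0 − 3.38×0 = 0; K_B = 60.07332 − 3.38×(1.727 + 22.146) = −20.61742.
Balance: K_A − x×(3.38 − 2.67) = K_B, so x = (K_A − K_B)/(3.38 − 2.67) = 20.6174/0.71 = 29 km.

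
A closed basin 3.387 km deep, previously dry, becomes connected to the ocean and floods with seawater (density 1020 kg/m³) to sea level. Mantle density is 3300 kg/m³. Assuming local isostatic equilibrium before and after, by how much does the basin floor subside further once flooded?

After flooding the water column is d + s deep. Its weight must equal the weight of mantle displaced by the extra subsidence s: (d + s) ρ_w = s ρ_m.
s = d ρ_w / (ρ_m − ρ_w) = 3.387 km × 1020/(3300 − 1020) = 1.52 km.

1.52 km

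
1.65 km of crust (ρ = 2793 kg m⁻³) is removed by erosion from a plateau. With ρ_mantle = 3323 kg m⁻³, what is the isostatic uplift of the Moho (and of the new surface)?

1.39 km

Unloading: uplift u = e ρ_c/ρ_m = 1.65 km × 2793/3323 = 1.39 km.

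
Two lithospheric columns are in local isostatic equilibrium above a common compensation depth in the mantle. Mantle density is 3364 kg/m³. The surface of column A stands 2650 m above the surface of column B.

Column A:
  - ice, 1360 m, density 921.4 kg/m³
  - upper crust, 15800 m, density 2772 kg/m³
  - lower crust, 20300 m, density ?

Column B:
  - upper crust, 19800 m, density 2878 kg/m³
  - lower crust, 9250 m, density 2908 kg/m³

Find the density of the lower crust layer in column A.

Take the compensation level at the base of the deeper column (depth z_c below the surface of column A) and equate Σ ρ_i t_i down to z_c; mantle fills any gap and the z_c terms cancel.
Column A: 1360×921.4 + 15800×2772 + 20300×ρ + (z_c − 37460)×3364
Column B: 2650×0 + 19800×2878 + 9250×2908 + (z_c − 2650 − 29050)×3364
The z_c×3364 term appears on both sides and cancels. Collect the known terms of each column as K = Σ(ρt)_known − 3364 × (depth of known layers): K_A = 45050704 − 3364×37460 = −80964736; K_B = 83883400 − 3364×(2650 + 29050) = −22755400.
Balance: K_A + 20300×ρ = K_B, so ρ = (K_B − K_A)/20300 = 58209300/20300 = 2870 kg/m³.

2870 kg/m³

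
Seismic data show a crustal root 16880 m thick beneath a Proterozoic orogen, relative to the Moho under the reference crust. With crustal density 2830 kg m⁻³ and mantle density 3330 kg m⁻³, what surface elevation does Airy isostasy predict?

Balancing pressure at the compensation depth: ρ_c h = (ρ_m − ρ_c) r.
h = r (ρ_m − ρ_c) / ρ_c = 16880 m × (3330 − 2830) / 2830 = 2980 m.

2980 m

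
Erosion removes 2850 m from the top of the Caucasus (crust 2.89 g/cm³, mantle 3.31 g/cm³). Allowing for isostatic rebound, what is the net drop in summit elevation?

Rebound u = e ρ_c/ρ_m = 2850 m × 2.89/3.31 = 2488 m.
Net surface drop = e − u = 2850 m − 2488 m = e (ρ_m − ρ_c)/ρ_m = 362 m.

362 m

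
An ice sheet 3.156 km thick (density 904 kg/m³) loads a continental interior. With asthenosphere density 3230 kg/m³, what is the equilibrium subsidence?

0.883 km

For local isostatic compensation: the ice load ρ_ice t is balanced by mantle displaced below, ρ_m s.
s = t ρ_ice / ρ_m = 3.156 km × 904/3230 = 0.883 km.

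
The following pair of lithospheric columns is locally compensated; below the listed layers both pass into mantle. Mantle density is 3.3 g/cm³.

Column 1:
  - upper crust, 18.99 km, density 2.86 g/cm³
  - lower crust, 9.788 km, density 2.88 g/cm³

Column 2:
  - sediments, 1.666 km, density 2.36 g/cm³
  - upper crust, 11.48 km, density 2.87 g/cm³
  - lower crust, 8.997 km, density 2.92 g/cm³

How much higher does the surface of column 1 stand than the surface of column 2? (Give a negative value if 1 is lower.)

0.771 km

For any compensation level in the mantle, the mantle terms cancel and isostasy reduces to e = (Σt_1 − Σt_2) − (Σ(ρt)_1 − Σ(ρt)_2) / ρ_m.
Σt_1 = 28.778 km; Σt_2 = 22.143 km; Σ(ρt)_1 = 82.50084; Σ(ρt)_2 = 63.1506 (in km·g/cm³).
e = (28.778 − 22.143) − (82.50084 − 63.1506) / 3.3 = 0.771 km.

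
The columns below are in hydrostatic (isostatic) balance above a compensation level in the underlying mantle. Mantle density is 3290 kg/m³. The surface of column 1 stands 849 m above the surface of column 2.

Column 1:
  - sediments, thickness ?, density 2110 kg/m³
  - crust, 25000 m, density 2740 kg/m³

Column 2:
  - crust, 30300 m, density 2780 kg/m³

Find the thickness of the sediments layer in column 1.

Take the compensation level at the base of the deeper column (depth z_c below the surface of column 1) and equate Σ ρ_i t_i down to z_c; mantle fills any gap and the z_c terms cancel.
Column 1: x×2110 + 25000×2740 + (z_c − 25000 − x)×3290
Column 2: 849×0 + 30300×2780 + (z_c − 849 − 30300)×3290
The z_c×3290 term appears on both sides and cancels. Collect the known terms of each column as K = Σ(ρt)_known − 3290 × (depth of known layers): K_1 = 68500000 − 3290×25000 = −13750000; K_2 = 84234000 − 3290×(849 + 30300) = −18246210.
Balance: K_1 − x×(3290 − 2110) = K_2, so x = (K_1 − K_2)/(3290 − 2110) = 4496210/1180 = 3810 m.

3810 m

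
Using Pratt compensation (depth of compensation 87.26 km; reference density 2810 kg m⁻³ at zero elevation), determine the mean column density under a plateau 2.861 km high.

2720 kg m⁻³

Pratt balance: ρ_ref D = ρ (D + h).
ρ = ρ_ref D/(D + h) = 2810 × 87.26 km/(87.26 km + 2.861 km) = 2720 kg m⁻³.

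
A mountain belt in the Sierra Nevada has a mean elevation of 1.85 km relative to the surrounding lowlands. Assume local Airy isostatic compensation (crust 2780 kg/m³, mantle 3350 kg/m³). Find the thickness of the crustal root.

9.02 km

Balancing pressure at the compensation depth: the weight of the topography is balanced by the buoyancy of the root, ρ_c h = (ρ_m − ρ_c) r.
r = h · ρ_c / (ρ_m − ρ_c) = 1.85 km × 2780 / (3350 − 2780) = 9.02 km.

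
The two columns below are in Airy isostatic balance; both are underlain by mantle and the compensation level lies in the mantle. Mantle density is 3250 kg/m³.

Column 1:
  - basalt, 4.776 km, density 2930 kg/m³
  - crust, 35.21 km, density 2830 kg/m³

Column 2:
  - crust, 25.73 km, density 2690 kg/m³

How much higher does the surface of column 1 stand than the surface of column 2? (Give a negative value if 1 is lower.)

For any compensation level in the mantle, the mantle terms cancel and isostasy reduces to e = (Σt_1 − Σt_2) − (Σ(ρt)_1 − Σ(ρt)_2) / ρ_m.
Σt_1 = 39.986 km; Σt_2 = 25.73 km; Σ(ρt)_1 = 113637.98; Σ(ρt)_2 = 69213.7 (in km·kg/m³).
e = (39.986 − 25.73) − (113637.98 − 69213.7) / 3250 = 0.587 km.

0.587 km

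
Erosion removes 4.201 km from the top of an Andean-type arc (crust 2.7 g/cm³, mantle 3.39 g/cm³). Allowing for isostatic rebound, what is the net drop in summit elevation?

Rebound u = e ρ_c/ρ_m = 4.201 km × 2.7/3.39 = 3.346 km.
Net surface drop = e − u = 4.201 km − 3.346 km = e (ρ_m − ρ_c)/ρ_m = 0.855 km.

0.855 km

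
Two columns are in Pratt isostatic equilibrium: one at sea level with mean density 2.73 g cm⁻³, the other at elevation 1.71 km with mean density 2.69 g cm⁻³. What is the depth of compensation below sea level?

ρ_ref D = ρ (D + h) → D (ρ_ref − ρ) = ρ h.
D = ρ h/(ρ_ref − ρ) = 2.69 × 1.71 km/(2.73 − 2.69) = 115 km.

115 km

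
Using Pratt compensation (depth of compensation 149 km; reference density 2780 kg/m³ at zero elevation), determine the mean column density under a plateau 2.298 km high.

2740 kg/m³

Pratt balance: ρ_ref D = ρ (D + h).
ρ = ρ_ref D/(D + h) = 2780 × 149 km/(149 km + 2.298 km) = 2740 kg/m³.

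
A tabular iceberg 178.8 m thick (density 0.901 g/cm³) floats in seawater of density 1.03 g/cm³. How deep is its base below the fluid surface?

Draft d = t ρ_obj/ρ_fluid = 178.8 m × 0.901/1.03 = 156 m.

156 m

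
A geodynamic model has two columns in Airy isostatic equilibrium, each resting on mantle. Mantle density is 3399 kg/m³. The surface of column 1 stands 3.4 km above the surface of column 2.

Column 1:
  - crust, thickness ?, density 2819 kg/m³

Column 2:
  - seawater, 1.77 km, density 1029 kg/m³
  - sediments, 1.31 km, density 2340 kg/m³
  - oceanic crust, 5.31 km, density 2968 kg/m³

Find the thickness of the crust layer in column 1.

33.5 km

Take the compensation level at the base of the deeper column (depth z_c below the surface of column 1) and equate Σ ρ_i t_i down to z_c; mantle fills any gap and the z_c terms cancel.
Column 1: x×2819 + (z_c − 0 − x)×3399
Column 2: 3.4×0 + 1.77×1029 + 1.31×2340 + 5.31×2968 + (z_c − 3.4 − 8.39)×3399
The z_c×3399 term appears on both sides and cancels. Collect the known terms of each column as K = Σ(ρt)_known − 3399 × (depth of known layers): K_1 = 0 − 3399×0 = 0; K_2 = 20646.81 − 3399×(3.4 + 8.39) = −19427.4.
Balance: K_1 − x×(3399 − 2819) = K_2, so x = (K_1 − K_2)/(3399 − 2819) = 19427.4/580 = 33.5 km.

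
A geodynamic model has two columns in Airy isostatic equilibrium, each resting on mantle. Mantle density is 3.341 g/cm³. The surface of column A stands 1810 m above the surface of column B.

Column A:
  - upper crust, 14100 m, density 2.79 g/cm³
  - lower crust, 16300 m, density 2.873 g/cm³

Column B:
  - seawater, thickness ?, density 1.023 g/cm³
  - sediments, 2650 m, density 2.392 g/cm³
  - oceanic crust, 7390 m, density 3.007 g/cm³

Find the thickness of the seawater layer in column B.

1880 m

Take the compensation level at the base of the deeper column (depth z_c below the surface of column A) and equate Σ ρ_i t_i down to z_c; mantle fills any gap and the z_c terms cancel.
Column A: 14100×2.79 + 16300×2.873 + (z_c − 30400)×3.341
Column B: 1810×0 + x×1.023 + 2650×2.392 + 7390×3.007 + (z_c − 1810 − 10040 − x)×3.341
The z_c×3.341 term appears on both sides and cancels. Collect the known terms of each column as K = Σ(ρt)_known − 3.341 × (depth of known layers): K_A = 86168.9 − 3.341×30400 = −15397.5; K_B = 28560.53 − 3.341×(1810 + 10040) = −11030.32.
Balance: K_A = K_B − x×(3.341 − 1.023), so x = (K_B − K_A)/(3.341 − 1.023) = 4367.18/2.318 = 1880 m.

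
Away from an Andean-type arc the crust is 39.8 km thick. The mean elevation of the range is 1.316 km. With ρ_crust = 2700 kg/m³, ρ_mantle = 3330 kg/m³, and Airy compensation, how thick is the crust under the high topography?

46.8 km

Root depth r = h ρ_c / (ρ_m − ρ_c) = 1.316 km × 2700 / 630 = 5.64 km.
Total thickness = T + h + r = 39.8 km + 1.316 km + 5.64 km = 46.8 km.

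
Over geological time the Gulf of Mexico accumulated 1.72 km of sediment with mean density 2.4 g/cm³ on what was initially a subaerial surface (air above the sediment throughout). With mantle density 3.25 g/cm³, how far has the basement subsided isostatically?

Subaerial load: s = t ρ_sed / ρ_m = 1.72 km × 2.4/3.25 = 1.27 km.

1.27 km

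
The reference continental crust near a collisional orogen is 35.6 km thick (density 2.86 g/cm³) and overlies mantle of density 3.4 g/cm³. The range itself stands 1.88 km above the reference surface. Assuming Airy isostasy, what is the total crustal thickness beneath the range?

47.4 km

Root depth r = h ρ_c / (ρ_m − ρ_c) = 1.88 km × 2.86 / 0.54 = 9.957 km.
Total thickness = T + h + r = 35.6 km + 1.88 km + 9.957 km = 47.4 km.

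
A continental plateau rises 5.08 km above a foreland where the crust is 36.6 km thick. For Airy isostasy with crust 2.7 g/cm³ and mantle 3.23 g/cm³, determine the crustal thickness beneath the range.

67.6 km

Root depth r = h ρ_c / (ρ_m − ρ_c) = 5.08 km × 2.7 / 0.53 = 25.88 km.
Total thickness = T + h + r = 36.6 km + 5.08 km + 25.88 km = 67.6 km.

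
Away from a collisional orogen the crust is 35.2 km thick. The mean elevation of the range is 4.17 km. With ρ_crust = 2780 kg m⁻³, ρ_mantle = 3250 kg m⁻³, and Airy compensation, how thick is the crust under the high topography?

Root depth r = h ρ_c / (ρ_m − ρ_c) = 4.17 km × 2780 / 470 = 24.67 km.
Total thickness = T + h + r = 35.2 km + 4.17 km + 24.67 km = 64 km.

64 km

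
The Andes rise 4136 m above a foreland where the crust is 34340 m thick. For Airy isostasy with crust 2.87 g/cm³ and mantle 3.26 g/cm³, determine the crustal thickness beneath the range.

68900 m

Root depth r = h ρ_c / (ρ_m − ρ_c) = 4136 m × 2.87 / 0.39 = 30440 m.
Total thickness = T + h + r = 34340 m + 4136 m + 30440 m = 68900 m.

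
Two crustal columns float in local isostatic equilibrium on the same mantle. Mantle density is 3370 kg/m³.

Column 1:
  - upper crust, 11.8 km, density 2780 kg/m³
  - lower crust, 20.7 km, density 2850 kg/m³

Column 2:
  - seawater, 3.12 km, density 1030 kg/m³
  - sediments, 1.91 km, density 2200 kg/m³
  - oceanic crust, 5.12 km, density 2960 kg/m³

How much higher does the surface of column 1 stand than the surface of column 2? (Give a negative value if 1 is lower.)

1.81 km

For any compensation level in the mantle, the mantle terms cancel and isostasy reduces to e = (Σt_1 − Σt_2) − (Σ(ρt)_1 − Σ(ρt)_2) / ρ_m.
Σt_1 = 32.5 km; Σt_2 = 10.15 km; Σ(ρt)_1 = 91799; Σ(ρt)_2 = 22570.8 (in km·kg/m³).
e = (32.5 − 10.15) − (91799 − 22570.8) / 3370 = 1.81 km.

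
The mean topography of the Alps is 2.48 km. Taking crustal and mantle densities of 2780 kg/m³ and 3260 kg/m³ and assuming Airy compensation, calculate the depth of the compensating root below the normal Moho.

For local isostatic compensation: the weight of the topography is balanced by the buoyancy of the root, ρ_c h = (ρ_m − ρ_c) r.
r = h · ρ_c / (ρ_m − ρ_c) = 2.48 km × 2780 / (3260 − 2780) = 14.4 km.

14.4 km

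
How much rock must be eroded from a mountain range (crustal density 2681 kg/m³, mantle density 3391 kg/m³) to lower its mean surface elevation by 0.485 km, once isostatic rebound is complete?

Net drop Δ = e − u = e − e ρ_c/ρ_m = e (ρ_m − ρ_c)/ρ_m.
e = Δ ρ_m/(ρ_m − ρ_c) = 0.485 km × 3391/710 = 2.32 km.

2.32 km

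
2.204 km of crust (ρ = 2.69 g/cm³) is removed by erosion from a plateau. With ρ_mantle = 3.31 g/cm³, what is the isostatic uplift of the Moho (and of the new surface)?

1.79 km

Unloading: uplift u = e ρ_c/ρ_m = 2.204 km × 2.69/3.31 = 1.79 km.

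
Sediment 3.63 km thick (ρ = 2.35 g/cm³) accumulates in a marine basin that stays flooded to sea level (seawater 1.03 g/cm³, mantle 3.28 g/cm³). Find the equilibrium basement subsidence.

Submarine loading: the sediment displaces seawater, and the subsidence is in turn flooded, so s (ρ_m − ρ_w) = t (ρ_sed − ρ_w).
s = 3.63 km × (2.35 − 1.03) / (3.28 − 1.03) = 2.13 km.

2.13 km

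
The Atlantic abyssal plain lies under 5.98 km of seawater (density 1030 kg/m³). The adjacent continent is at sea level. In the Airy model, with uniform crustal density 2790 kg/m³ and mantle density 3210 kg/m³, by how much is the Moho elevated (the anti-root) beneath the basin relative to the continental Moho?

Isostatic balance requires: replacing crust with seawater at the top is compensated by replacing crust with mantle at the base: d (ρ_c − ρ_w) = a (ρ_m − ρ_c).
a = d (ρ_c − ρ_w)/(ρ_m − ρ_c) = 5.98 km × 1760/420 = 25.1 km.

25.1 km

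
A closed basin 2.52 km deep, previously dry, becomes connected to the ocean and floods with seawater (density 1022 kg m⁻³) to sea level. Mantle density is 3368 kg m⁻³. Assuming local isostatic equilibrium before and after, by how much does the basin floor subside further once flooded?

1.1 km

After flooding the water column is d + s deep. Its weight must equal the weight of mantle displaced by the extra subsidence s: (d + s) ρ_w = s ρ_m.
s = d ρ_w / (ρ_m − ρ_w) = 2.52 km × 1022/(3368 − 1022) = 1.1 km.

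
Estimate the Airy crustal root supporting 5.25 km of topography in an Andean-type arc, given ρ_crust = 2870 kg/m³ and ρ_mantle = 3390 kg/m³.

Equating mass per unit area of the two columns: the weight of the topography is balanced by the buoyancy of the root, ρ_c h = (ρ_m − ρ_c) r.
r = h · ρ_c / (ρ_m − ρ_c) = 5.25 km × 2870 / (3390 − 2870) = 29 km.

29 km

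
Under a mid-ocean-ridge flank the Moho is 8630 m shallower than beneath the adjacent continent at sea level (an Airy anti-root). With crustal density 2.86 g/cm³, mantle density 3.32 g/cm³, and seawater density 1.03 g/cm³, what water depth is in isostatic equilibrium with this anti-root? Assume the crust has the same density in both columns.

Replacing a thickness d of crust by seawater at the top must be balanced by replacing crust with mantle at the base: d (ρ_c − ρ_w) = a (ρ_m − ρ_c).
d = a (ρ_m − ρ_c)/(ρ_c − ρ_w) = 8630 m × 0.46/1.83 = 2170 m.

2170 m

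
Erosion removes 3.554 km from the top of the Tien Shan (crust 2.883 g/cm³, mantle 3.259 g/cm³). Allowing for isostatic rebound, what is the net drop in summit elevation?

0.41 km

Rebound u = e ρ_c/ρ_m = 3.554 km × 2.883/3.259 = 3.144 km.
Net surface drop = e − u = 3.554 km − 3.144 km = e (ρ_m − ρ_c)/ρ_m = 0.41 km.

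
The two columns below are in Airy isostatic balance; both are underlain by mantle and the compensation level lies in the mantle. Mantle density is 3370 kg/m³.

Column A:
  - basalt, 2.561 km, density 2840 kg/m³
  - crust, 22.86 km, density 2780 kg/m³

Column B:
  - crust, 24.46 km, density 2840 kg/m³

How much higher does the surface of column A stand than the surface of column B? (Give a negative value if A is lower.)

For any compensation level in the mantle, the mantle terms cancel and isostasy reduces to e = (Σt_A − Σt_B) − (Σ(ρt)_A − Σ(ρt)_B) / ρ_m.
Σt_A = 25.421 km; Σt_B = 24.46 km; Σ(ρt)_A = 70824.04; Σ(ρt)_B = 69466.4 (in km·kg/m³).
e = (25.421 − 24.46) − (70824.04 − 69466.4) / 3370 = 0.558 km.

0.558 km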